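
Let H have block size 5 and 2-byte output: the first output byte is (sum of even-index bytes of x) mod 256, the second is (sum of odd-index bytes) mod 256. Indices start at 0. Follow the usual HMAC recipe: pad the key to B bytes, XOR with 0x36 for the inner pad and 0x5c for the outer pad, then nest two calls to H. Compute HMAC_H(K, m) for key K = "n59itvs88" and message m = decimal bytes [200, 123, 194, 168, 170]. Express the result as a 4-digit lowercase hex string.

Key "n59itvs88" = 6e 35 39 69 74 76 73 38 38 is 9 bytes > B = 5, so hash it first: H(key) = c6 4c, then zero-pad to 5 bytes: K' = c6 4c 00 00 00.
K' ⊕ ipad = f0 7a 36 36 36.  K' ⊕ opad = 9a 10 5c 5c 5c.
Inner input = (K'⊕ipad) ∥ m = f0 7a 36 36 36 ∥ c8 7b c2 a8 aa.
Inner hash: even-index sum = 639 mod 256 = 127; odd-index sum = 740 mod 256 = 228 → 7f e4.
Outer input = (K'⊕opad) ∥ inner = 9a 10 5c 5c 5c ∥ 7f e4.
Outer hash (tag): even-index sum = 566 mod 256 = 54; odd-index sum = 235 mod 256 = 235 → 36 eb.

36eb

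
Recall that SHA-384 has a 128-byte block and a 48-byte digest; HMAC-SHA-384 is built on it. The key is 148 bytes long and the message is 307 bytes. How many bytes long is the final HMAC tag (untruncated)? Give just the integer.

48

The tag is one SHA-384 digest: 48 bytes.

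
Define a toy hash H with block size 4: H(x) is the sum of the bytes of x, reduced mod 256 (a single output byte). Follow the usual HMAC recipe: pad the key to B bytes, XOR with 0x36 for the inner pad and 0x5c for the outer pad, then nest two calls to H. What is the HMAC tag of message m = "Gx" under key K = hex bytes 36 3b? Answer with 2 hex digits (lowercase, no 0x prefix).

Key hex bytes 36 3b is 2 bytes ≤ B = 4; zero-pad to 4 bytes: K' = 36 3b 00 00.
K' ⊕ ipad = 00 0d 36 36.  K' ⊕ opad = 6a 67 5c 5c.
Inner input = (K'⊕ipad) ∥ m = 00 0d 36 36 ∥ 47 78.
Inner hash: sum = 0+13+54+54+71+120 = 312; mod 256 = 56 → 38.
Outer input = (K'⊕opad) ∥ inner = 6a 67 5c 5c ∥ 38.
Outer hash (tag): sum = 106+103+92+92+56 = 449; mod 256 = 193 → c1.

c1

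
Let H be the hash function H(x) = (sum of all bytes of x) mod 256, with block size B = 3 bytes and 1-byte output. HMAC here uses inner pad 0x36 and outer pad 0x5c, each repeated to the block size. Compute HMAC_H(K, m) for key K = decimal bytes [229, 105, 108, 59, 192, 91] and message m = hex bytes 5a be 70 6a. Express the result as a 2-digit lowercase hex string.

Key decimal bytes [229, 105, 108, 59, 192, 91] = e5 69 6c 3b c0 5b is 6 bytes > B = 3, so hash it first: H(key) = 10, then zero-pad to 3 bytes: K' = 10 00 00.
K' ⊕ ipad = 26 36 36.  K' ⊕ opad = 4c 5c 5c.
Inner input = (K'⊕ipad) ∥ m = 26 36 36 ∥ 5a be 70 6a.
Inner hash: sum = 38+54+54+90+190+112+106 = 644; mod 256 = 132 → 84.
Outer input = (K'⊕opad) ∥ inner = 4c 5c 5c ∥ 84.
Outer hash (tag): sum = 76+92+92+132 = 392; mod 256 = 136 → 88.

88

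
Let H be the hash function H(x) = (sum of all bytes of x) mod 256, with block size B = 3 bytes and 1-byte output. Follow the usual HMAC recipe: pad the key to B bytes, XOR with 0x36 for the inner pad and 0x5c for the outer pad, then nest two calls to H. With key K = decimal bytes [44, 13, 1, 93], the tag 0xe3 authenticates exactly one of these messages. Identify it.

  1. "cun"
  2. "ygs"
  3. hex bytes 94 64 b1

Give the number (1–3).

2

Key decimal bytes [44, 13, 1, 93] = 2c 0d 01 5d is 4 bytes > B = 3, so hash it first: H(key) = 97, then zero-pad to 3 bytes: K' = 97 00 00.
K' ⊕ ipad = a1 36 36; K' ⊕ opad = cb 5c 5c.
m1: inner = H(a1 36 36 63 75 6e) = 53; tag = H(cb 5c 5c 53) = d6
m2: inner = H(a1 36 36 79 67 73) = 60; tag = H(cb 5c 5c 60) = e3 ← matches
m3: inner = H(a1 36 36 94 64 b1) = b6; tag = H(cb 5c 5c b6) = 39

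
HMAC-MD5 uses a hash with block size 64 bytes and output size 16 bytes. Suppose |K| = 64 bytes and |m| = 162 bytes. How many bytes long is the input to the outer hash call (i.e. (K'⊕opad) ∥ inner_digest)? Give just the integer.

80

Key is 64 ≤ 64 bytes, zero-padded: |K'| = 64.
Outer input = (K'⊕opad) ∥ H(inner) → 64 + 16 = 80 bytes.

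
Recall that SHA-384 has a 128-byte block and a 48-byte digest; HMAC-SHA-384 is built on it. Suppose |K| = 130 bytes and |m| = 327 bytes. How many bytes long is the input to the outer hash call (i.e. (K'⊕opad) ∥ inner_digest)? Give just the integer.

Key is 130 > 128 bytes, so it is hashed to 48 bytes then zero-padded to 128: |K'| = 128.
Outer input = (K'⊕opad) ∥ H(inner) → 128 + 48 = 176 bytes.

176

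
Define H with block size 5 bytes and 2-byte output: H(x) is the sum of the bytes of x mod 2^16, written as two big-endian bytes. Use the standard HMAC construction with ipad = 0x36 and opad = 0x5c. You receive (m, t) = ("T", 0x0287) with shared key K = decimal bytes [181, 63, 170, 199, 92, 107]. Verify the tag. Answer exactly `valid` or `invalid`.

invalid

Key decimal bytes [181, 63, 170, 199, 92, 107] = b5 3f aa c7 5c 6b is 6 bytes > B = 5, so hash it first: H(key) = 03 2c, then zero-pad to 5 bytes: K' = 03 2c 00 00 00.
K' ⊕ ipad = 35 1a 36 36 36; K' ⊕ opad = 5f 70 5c 5c 5c.
Inner hash: sum = 53+26+54+54+54+84 = 325 → 01 45.
Outer hash (recomputed tag): sum = 95+112+92+92+92+1+69 = 553 → 02 29.
Recomputed tag = 0229; claimed = 0287 → mismatch.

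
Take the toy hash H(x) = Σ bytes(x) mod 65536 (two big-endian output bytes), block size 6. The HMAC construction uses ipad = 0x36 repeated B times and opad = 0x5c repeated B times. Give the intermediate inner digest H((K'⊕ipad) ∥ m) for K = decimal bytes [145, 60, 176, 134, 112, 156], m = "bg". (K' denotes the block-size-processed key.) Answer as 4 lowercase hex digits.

03a0

Key decimal bytes [145, 60, 176, 134, 112, 156] = 91 3c b0 86 70 9c is exactly B = 6 bytes: K' = 91 3c b0 86 70 9c.
K' ⊕ ipad = a7 0a 86 b0 46 aa.
Inner input = a7 0a 86 b0 46 aa ∥ 62 67.
Inner hash: sum = 167+10+134+176+70+170+98+103 = 928 → 03 a0.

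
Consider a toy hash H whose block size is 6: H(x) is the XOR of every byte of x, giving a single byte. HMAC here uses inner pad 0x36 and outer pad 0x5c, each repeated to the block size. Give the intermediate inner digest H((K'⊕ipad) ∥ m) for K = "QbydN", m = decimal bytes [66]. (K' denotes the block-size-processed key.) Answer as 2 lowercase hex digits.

Key "QbydN" = 51 62 79 64 4e is 5 bytes ≤ B = 6; zero-pad to 6 bytes: K' = 51 62 79 64 4e 00.
K' ⊕ ipad = 67 54 4f 52 78 36.
Inner input = 67 54 4f 52 78 36 ∥ 42.
Inner hash: XOR 67⊕54⊕4f⊕52⊕78⊕36⊕42 = 22.

22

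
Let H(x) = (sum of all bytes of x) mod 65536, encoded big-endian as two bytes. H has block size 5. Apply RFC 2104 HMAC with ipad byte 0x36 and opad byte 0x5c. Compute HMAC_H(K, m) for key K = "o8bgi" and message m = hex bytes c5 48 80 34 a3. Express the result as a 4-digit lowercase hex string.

Key "o8bgi" = 6f 38 62 67 69 is exactly B = 5 bytes: K' = 6f 38 62 67 69.
K' ⊕ ipad = 59 0e 54 51 5f.  K' ⊕ opad = 33 64 3e 3b 35.
Inner input = (K'⊕ipad) ∥ m = 59 0e 54 51 5f ∥ c5 48 80 34 a3.
Inner hash: sum = 89+14+84+81+95+197+72+128+52+163 = 975 → 03 cf.
Outer input = (K'⊕opad) ∥ inner = 33 64 3e 3b 35 ∥ 03 cf.
Outer hash (tag): sum = 51+100+62+59+53+3+207 = 535 → 02 17.

0217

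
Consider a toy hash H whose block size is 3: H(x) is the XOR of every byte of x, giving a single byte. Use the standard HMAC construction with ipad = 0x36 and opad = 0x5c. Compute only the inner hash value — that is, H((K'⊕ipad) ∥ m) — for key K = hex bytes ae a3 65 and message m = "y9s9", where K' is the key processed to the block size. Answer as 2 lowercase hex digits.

54

Key hex bytes ae a3 65 is exactly B = 3 bytes: K' = ae a3 65.
K' ⊕ ipad = 98 95 53.
Inner input = 98 95 53 ∥ 79 39 73 39.
Inner hash: XOR 98⊕95⊕53⊕79⊕39⊕73⊕39 = 54.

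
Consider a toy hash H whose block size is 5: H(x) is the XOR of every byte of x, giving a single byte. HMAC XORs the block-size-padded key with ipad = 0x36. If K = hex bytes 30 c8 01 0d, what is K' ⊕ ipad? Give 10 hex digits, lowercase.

Key hex bytes 30 c8 01 0d is 4 bytes ≤ B = 5; zero-pad to 5 bytes: K' = 30 c8 01 0d 00.
XOR each byte with 0x36: 30⊕36=06, c8⊕36=fe, 01⊕36=37, 0d⊕36=3b, 00⊕36=36.

06fe373b36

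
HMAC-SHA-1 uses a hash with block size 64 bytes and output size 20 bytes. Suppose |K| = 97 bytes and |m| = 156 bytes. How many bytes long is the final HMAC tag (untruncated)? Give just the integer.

20

The tag is one SHA-1 digest: 20 bytes.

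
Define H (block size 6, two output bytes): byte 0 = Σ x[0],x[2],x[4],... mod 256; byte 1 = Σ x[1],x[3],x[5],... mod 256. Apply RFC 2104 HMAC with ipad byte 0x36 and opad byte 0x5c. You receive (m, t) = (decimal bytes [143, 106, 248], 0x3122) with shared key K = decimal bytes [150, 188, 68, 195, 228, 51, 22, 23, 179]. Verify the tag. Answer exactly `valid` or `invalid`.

invalid

Key decimal bytes [150, 188, 68, 195, 228, 51, 22, 23, 179] = 96 bc 44 c3 e4 33 16 17 b3 is 9 bytes > B = 6, so hash it first: H(key) = 87 c9, then zero-pad to 6 bytes: K' = 87 c9 00 00 00 00.
K' ⊕ ipad = b1 ff 36 36 36 36; K' ⊕ opad = db 95 5c 5c 5c 5c.
Inner hash: even-index sum = 676 mod 256 = 164; odd-index sum = 469 mod 256 = 213 → a4 d5.
Outer hash (recomputed tag): even-index sum = 567 mod 256 = 55; odd-index sum = 546 mod 256 = 34 → 37 22.
Recomputed tag = 3722; claimed = 3122 → mismatch.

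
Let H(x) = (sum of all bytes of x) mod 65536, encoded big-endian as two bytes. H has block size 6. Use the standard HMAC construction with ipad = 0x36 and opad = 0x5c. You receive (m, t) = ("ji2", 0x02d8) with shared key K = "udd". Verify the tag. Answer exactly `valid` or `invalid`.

Key "udd" = 75 64 64 is 3 bytes ≤ B = 6; zero-pad to 6 bytes: K' = 75 64 64 00 00 00.
K' ⊕ ipad = 43 52 52 36 36 36; K' ⊕ opad = 29 38 38 5c 5c 5c.
Inner hash: sum = 67+82+82+54+54+54+106+105+50 = 654 → 02 8e.
Outer hash (recomputed tag): sum = 41+56+56+92+92+92+2+142 = 573 → 02 3d.
Recomputed tag = 023d; claimed = 02d8 → mismatch.

invalid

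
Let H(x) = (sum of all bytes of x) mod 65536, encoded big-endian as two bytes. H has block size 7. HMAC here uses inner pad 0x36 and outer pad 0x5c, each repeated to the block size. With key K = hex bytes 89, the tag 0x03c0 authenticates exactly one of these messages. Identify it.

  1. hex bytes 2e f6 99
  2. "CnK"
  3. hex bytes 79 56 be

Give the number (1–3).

1

Key hex bytes 89 is 1 byte ≤ B = 7; zero-pad to 7 bytes: K' = 89 00 00 00 00 00 00.
K' ⊕ ipad = bf 36 36 36 36 36 36; K' ⊕ opad = d5 5c 5c 5c 5c 5c 5c.
m1: inner = H(bf 36 36 36 36 36 36 2e f6 99) = 03 c0; tag = H(d5 5c 5c 5c 5c 5c 5c 03 c0) = 03c0 ← matches
m2: inner = H(bf 36 36 36 36 36 36 43 6e 4b) = 02 ff; tag = H(d5 5c 5c 5c 5c 5c 5c 02 ff) = 03fe
m3: inner = H(bf 36 36 36 36 36 36 79 56 be) = 03 90; tag = H(d5 5c 5c 5c 5c 5c 5c 03 90) = 0390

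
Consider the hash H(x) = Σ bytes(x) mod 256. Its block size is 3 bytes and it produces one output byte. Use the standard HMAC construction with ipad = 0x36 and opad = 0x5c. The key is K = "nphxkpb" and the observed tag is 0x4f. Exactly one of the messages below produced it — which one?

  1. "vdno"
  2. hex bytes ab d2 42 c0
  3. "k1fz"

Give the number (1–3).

1

Key "nphxkpb" = 6e 70 68 78 6b 70 62 is 7 bytes > B = 3, so hash it first: H(key) = fb, then zero-pad to 3 bytes: K' = fb 00 00.
K' ⊕ ipad = cd 36 36; K' ⊕ opad = a7 5c 5c.
m1: inner = H(cd 36 36 76 64 6e 6f) = f0; tag = H(a7 5c 5c f0) = 4f ← matches
m2: inner = H(cd 36 36 ab d2 42 c0) = b8; tag = H(a7 5c 5c b8) = 17
m3: inner = H(cd 36 36 6b 31 66 7a) = b5; tag = H(a7 5c 5c b5) = 14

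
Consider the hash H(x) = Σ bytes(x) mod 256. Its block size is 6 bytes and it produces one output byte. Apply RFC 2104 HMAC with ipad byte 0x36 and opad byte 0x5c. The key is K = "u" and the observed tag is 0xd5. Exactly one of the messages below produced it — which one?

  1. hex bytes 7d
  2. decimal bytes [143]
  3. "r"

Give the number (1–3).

2

Key "u" = 75 is 1 byte ≤ B = 6; zero-pad to 6 bytes: K' = 75 00 00 00 00 00.
K' ⊕ ipad = 43 36 36 36 36 36; K' ⊕ opad = 29 5c 5c 5c 5c 5c.
m1: inner = H(43 36 36 36 36 36 7d) = ce; tag = H(29 5c 5c 5c 5c 5c ce) = c3
m2: inner = H(43 36 36 36 36 36 8f) = e0; tag = H(29 5c 5c 5c 5c 5c e0) = d5 ← matches
m3: inner = H(43 36 36 36 36 36 72) = c3; tag = H(29 5c 5c 5c 5c 5c c3) = b8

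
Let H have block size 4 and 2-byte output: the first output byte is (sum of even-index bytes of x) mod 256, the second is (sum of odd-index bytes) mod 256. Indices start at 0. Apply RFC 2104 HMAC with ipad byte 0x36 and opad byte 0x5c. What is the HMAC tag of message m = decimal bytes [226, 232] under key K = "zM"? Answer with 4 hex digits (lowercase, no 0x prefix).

Key "zM" = 7a 4d is 2 bytes ≤ B = 4; zero-pad to 4 bytes: K' = 7a 4d 00 00.
K' ⊕ ipad = 4c 7b 36 36.  K' ⊕ opad = 26 11 5c 5c.
Inner input = (K'⊕ipad) ∥ m = 4c 7b 36 36 ∥ e2 e8.
Inner hash: even-index sum = 356 mod 256 = 100; odd-index sum = 409 mod 256 = 153 → 64 99.
Outer input = (K'⊕opad) ∥ inner = 26 11 5c 5c ∥ 64 99.
Outer hash (tag): even-index sum = 230 mod 256 = 230; odd-index sum = 262 mod 256 = 6 → e6 06.

e606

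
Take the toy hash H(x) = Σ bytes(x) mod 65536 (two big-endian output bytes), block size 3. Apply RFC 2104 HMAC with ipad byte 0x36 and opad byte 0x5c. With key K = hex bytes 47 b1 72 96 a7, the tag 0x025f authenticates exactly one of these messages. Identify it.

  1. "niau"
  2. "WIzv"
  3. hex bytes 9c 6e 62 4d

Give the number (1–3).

Key hex bytes 47 b1 72 96 a7 is 5 bytes > B = 3, so hash it first: H(key) = 02 a7, then zero-pad to 3 bytes: K' = 02 a7 00.
K' ⊕ ipad = 34 91 36; K' ⊕ opad = 5e fb 5c.
m1: inner = H(34 91 36 6e 69 61 75) = 02 a8; tag = H(5e fb 5c 02 a8) = 025f ← matches
m2: inner = H(34 91 36 57 49 7a 76) = 02 8b; tag = H(5e fb 5c 02 8b) = 0242
m3: inner = H(34 91 36 9c 6e 62 4d) = 02 b4; tag = H(5e fb 5c 02 b4) = 026b

1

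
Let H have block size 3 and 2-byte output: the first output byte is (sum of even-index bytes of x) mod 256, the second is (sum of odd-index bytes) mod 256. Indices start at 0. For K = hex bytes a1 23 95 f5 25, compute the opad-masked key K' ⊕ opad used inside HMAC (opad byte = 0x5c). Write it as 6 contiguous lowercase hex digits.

Key hex bytes a1 23 95 f5 25 is 5 bytes > B = 3, so hash it first: H(key) = 5b 18, then zero-pad to 3 bytes: K' = 5b 18 00.
XOR each byte with 0x5c: 5b⊕5c=07, 18⊕5c=44, 00⊕5c=5c.

07445c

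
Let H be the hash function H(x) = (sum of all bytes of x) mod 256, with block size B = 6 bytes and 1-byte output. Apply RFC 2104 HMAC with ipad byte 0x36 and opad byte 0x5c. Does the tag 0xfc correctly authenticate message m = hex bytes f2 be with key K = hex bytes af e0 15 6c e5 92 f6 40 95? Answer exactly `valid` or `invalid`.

valid

Key hex bytes af e0 15 6c e5 92 f6 40 95 is 9 bytes > B = 6, so hash it first: H(key) = 52, then zero-pad to 6 bytes: K' = 52 00 00 00 00 00.
K' ⊕ ipad = 64 36 36 36 36 36; K' ⊕ opad = 0e 5c 5c 5c 5c 5c.
Inner hash: sum = 100+54+54+54+54+54+242+190 = 802; mod 256 = 34 → 22.
Outer hash (recomputed tag): sum = 14+92+92+92+92+92+34 = 508; mod 256 = 252 → fc.
Recomputed tag = fc; claimed = fc → match.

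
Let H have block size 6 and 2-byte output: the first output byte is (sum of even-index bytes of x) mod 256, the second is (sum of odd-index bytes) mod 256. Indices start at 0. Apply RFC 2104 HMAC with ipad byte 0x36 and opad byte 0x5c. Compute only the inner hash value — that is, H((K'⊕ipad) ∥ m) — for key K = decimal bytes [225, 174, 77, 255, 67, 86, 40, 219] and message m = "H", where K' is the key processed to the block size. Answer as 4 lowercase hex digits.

6354

Key decimal bytes [225, 174, 77, 255, 67, 86, 40, 219] = e1 ae 4d ff 43 56 28 db is 8 bytes > B = 6, so hash it first: H(key) = 99 de, then zero-pad to 6 bytes: K' = 99 de 00 00 00 00.
K' ⊕ ipad = af e8 36 36 36 36.
Inner input = af e8 36 36 36 36 ∥ 48.
Inner hash: even-index sum = 355 mod 256 = 99; odd-index sum = 340 mod 256 = 84 → 63 54.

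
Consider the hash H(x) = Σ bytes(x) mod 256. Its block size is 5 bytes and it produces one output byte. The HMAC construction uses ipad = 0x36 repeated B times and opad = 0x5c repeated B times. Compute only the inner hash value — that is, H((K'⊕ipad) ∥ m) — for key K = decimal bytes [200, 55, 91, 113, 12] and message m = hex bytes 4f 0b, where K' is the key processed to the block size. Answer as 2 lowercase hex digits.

47

Key decimal bytes [200, 55, 91, 113, 12] = c8 37 5b 71 0c is exactly B = 5 bytes: K' = c8 37 5b 71 0c.
K' ⊕ ipad = fe 01 6d 47 3a.
Inner input = fe 01 6d 47 3a ∥ 4f 0b.
Inner hash: sum = 254+1+109+71+58+79+11 = 583; mod 256 = 71 → 47.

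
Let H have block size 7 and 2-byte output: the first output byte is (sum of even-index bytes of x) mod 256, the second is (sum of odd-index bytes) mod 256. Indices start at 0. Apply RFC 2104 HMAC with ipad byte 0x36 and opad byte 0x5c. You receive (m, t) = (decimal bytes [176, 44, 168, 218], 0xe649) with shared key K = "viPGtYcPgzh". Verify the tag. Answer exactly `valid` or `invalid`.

Key "viPGtYcPgzh" = 76 69 50 47 74 59 63 50 67 7a 68 is 11 bytes > B = 7, so hash it first: H(key) = 6c d3, then zero-pad to 7 bytes: K' = 6c d3 00 00 00 00 00.
K' ⊕ ipad = 5a e5 36 36 36 36 36; K' ⊕ opad = 30 8f 5c 5c 5c 5c 5c.
Inner hash: even-index sum = 514 mod 256 = 2; odd-index sum = 681 mod 256 = 169 → 02 a9.
Outer hash (recomputed tag): even-index sum = 493 mod 256 = 237; odd-index sum = 329 mod 256 = 73 → ed 49.
Recomputed tag = ed49; claimed = e649 → mismatch.

invalid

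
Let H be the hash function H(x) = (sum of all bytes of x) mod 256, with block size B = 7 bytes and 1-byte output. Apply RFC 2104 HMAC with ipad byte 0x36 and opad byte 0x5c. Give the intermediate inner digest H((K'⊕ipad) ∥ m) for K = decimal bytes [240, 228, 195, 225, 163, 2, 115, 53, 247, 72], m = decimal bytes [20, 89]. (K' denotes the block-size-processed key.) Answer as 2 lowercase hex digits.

Key decimal bytes [240, 228, 195, 225, 163, 2, 115, 53, 247, 72] = f0 e4 c3 e1 a3 02 73 35 f7 48 is 10 bytes > B = 7, so hash it first: H(key) = 04, then zero-pad to 7 bytes: K' = 04 00 00 00 00 00 00.
K' ⊕ ipad = 32 36 36 36 36 36 36.
Inner input = 32 36 36 36 36 36 36 ∥ 14 59.
Inner hash: sum = 50+54+54+54+54+54+54+20+89 = 483; mod 256 = 227 → e3.

e3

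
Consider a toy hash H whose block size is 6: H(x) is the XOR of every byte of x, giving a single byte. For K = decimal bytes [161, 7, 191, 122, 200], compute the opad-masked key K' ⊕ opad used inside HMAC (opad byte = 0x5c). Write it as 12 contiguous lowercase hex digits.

fd5be326945c

Key decimal bytes [161, 7, 191, 122, 200] = a1 07 bf 7a c8 is 5 bytes ≤ B = 6; zero-pad to 6 bytes: K' = a1 07 bf 7a c8 00.
XOR each byte with 0x5c: a1⊕5c=fd, 07⊕5c=5b, bf⊕5c=e3, 7a⊕5c=26, c8⊕5c=94, 00⊕5c=5c.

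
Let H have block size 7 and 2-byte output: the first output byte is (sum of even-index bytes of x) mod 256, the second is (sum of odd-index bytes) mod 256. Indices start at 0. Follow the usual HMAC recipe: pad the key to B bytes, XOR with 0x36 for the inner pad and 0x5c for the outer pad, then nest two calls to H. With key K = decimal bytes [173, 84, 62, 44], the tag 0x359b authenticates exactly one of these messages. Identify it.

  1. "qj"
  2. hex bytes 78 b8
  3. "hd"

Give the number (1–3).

Key decimal bytes [173, 84, 62, 44] = ad 54 3e 2c is 4 bytes ≤ B = 7; zero-pad to 7 bytes: K' = ad 54 3e 2c 00 00 00.
K' ⊕ ipad = 9b 62 08 1a 36 36 36; K' ⊕ opad = f1 08 62 70 5c 5c 5c.
m1: inner = H(9b 62 08 1a 36 36 36 71 6a) = 79 23; tag = H(f1 08 62 70 5c 5c 5c 79 23) = 2e4d
m2: inner = H(9b 62 08 1a 36 36 36 78 b8) = c7 2a; tag = H(f1 08 62 70 5c 5c 5c c7 2a) = 359b ← matches
m3: inner = H(9b 62 08 1a 36 36 36 68 64) = 73 1a; tag = H(f1 08 62 70 5c 5c 5c 73 1a) = 2547

2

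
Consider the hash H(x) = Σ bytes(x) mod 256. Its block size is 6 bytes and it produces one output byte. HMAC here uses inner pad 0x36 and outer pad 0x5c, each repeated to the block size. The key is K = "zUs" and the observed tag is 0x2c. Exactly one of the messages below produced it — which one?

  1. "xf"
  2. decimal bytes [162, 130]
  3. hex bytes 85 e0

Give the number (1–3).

Key "zUs" = 7a 55 73 is 3 bytes ≤ B = 6; zero-pad to 6 bytes: K' = 7a 55 73 00 00 00.
K' ⊕ ipad = 4c 63 45 36 36 36; K' ⊕ opad = 26 09 2f 5c 5c 5c.
m1: inner = H(4c 63 45 36 36 36 78 66) = 74; tag = H(26 09 2f 5c 5c 5c 74) = e6
m2: inner = H(4c 63 45 36 36 36 a2 82) = ba; tag = H(26 09 2f 5c 5c 5c ba) = 2c ← matches
m3: inner = H(4c 63 45 36 36 36 85 e0) = fb; tag = H(26 09 2f 5c 5c 5c fb) = 6d

2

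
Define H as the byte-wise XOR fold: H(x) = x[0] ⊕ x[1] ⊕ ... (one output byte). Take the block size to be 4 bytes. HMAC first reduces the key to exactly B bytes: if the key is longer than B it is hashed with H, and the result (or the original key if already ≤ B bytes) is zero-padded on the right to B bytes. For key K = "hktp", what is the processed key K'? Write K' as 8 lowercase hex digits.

686b7470

Key "hktp" = 68 6b 74 70 is exactly B = 4 bytes: K' = 68 6b 74 70.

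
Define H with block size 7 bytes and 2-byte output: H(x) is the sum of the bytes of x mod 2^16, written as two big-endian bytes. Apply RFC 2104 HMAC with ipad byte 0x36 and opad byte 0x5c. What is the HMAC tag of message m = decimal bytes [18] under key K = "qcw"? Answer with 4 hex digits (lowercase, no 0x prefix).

02cf

Key "qcw" = 71 63 77 is 3 bytes ≤ B = 7; zero-pad to 7 bytes: K' = 71 63 77 00 00 00 00.
K' ⊕ ipad = 47 55 41 36 36 36 36.  K' ⊕ opad = 2d 3f 2b 5c 5c 5c 5c.
Inner input = (K'⊕ipad) ∥ m = 47 55 41 36 36 36 36 ∥ 12.
Inner hash: sum = 71+85+65+54+54+54+54+18 = 455 → 01 c7.
Outer input = (K'⊕opad) ∥ inner = 2d 3f 2b 5c 5c 5c 5c ∥ 01 c7.
Outer hash (tag): sum = 45+63+43+92+92+92+92+1+199 = 719 → 02 cf.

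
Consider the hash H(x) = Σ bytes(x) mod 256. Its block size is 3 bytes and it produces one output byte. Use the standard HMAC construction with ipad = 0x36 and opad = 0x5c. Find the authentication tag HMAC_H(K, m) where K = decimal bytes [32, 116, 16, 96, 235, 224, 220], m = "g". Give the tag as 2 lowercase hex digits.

Key decimal bytes [32, 116, 16, 96, 235, 224, 220] = 20 74 10 60 eb e0 dc is 7 bytes > B = 3, so hash it first: H(key) = ab, then zero-pad to 3 bytes: K' = ab 00 00.
K' ⊕ ipad = 9d 36 36.  K' ⊕ opad = f7 5c 5c.
Inner input = (K'⊕ipad) ∥ m = 9d 36 36 ∥ 67.
Inner hash: sum = 157+54+54+103 = 368; mod 256 = 112 → 70.
Outer input = (K'⊕opad) ∥ inner = f7 5c 5c ∥ 70.
Outer hash (tag): sum = 247+92+92+112 = 543; mod 256 = 31 → 1f.

1f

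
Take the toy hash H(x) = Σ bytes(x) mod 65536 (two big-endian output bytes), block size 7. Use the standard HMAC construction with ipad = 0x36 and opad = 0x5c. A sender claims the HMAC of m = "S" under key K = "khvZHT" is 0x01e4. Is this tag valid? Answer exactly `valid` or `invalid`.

invalid

Key "khvZHT" = 6b 68 76 5a 48 54 is 6 bytes ≤ B = 7; zero-pad to 7 bytes: K' = 6b 68 76 5a 48 54 00.
K' ⊕ ipad = 5d 5e 40 6c 7e 62 36; K' ⊕ opad = 37 34 2a 06 14 08 5c.
Inner hash: sum = 93+94+64+108+126+98+54+83 = 720 → 02 d0.
Outer hash (recomputed tag): sum = 55+52+42+6+20+8+92+2+208 = 485 → 01 e5.
Recomputed tag = 01e5; claimed = 01e4 → mismatch.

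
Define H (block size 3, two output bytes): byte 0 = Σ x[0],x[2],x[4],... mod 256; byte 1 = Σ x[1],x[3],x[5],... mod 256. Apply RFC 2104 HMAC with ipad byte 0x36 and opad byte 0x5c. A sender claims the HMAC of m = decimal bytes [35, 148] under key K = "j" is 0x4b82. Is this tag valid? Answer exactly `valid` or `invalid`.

invalid

Key "j" = 6a is 1 byte ≤ B = 3; zero-pad to 3 bytes: K' = 6a 00 00.
K' ⊕ ipad = 5c 36 36; K' ⊕ opad = 36 5c 5c.
Inner hash: even-index sum = 294 mod 256 = 38; odd-index sum = 89 mod 256 = 89 → 26 59.
Outer hash (recomputed tag): even-index sum = 235 mod 256 = 235; odd-index sum = 130 mod 256 = 130 → eb 82.
Recomputed tag = eb82; claimed = 4b82 → mismatch.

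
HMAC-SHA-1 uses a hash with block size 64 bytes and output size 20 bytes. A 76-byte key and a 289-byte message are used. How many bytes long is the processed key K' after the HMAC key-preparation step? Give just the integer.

Key is 76 > 64 bytes, so it is hashed to 20 bytes then zero-padded to 64: |K'| = 64.

64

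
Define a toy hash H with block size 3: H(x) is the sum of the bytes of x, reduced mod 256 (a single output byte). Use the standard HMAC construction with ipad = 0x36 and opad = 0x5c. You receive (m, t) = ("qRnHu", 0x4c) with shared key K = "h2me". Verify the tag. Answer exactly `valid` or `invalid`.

invalid

Key "h2me" = 68 32 6d 65 is 4 bytes > B = 3, so hash it first: H(key) = 6c, then zero-pad to 3 bytes: K' = 6c 00 00.
K' ⊕ ipad = 5a 36 36; K' ⊕ opad = 30 5c 5c.
Inner hash: sum = 90+54+54+113+82+110+72+117 = 692; mod 256 = 180 → b4.
Outer hash (recomputed tag): sum = 48+92+92+180 = 412; mod 256 = 156 → 9c.
Recomputed tag = 9c; claimed = 4c → mismatch.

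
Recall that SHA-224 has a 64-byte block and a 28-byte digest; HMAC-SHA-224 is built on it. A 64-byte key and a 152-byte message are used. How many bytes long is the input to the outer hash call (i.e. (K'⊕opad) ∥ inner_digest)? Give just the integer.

92

Key is 64 ≤ 64 bytes, zero-padded: |K'| = 64.
Outer input = (K'⊕opad) ∥ H(inner) → 64 + 28 = 92 bytes.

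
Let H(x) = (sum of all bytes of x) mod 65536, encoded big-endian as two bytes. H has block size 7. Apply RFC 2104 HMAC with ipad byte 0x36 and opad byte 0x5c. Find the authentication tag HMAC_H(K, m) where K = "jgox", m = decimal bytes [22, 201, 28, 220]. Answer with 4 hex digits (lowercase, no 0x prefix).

02ac

Key "jgox" = 6a 67 6f 78 is 4 bytes ≤ B = 7; zero-pad to 7 bytes: K' = 6a 67 6f 78 00 00 00.
K' ⊕ ipad = 5c 51 59 4e 36 36 36.  K' ⊕ opad = 36 3b 33 24 5c 5c 5c.
Inner input = (K'⊕ipad) ∥ m = 5c 51 59 4e 36 36 36 ∥ 16 c9 1c dc.
Inner hash: sum = 92+81+89+78+54+54+54+22+201+28+220 = 973 → 03 cd.
Outer input = (K'⊕opad) ∥ inner = 36 3b 33 24 5c 5c 5c ∥ 03 cd.
Outer hash (tag): sum = 54+59+51+36+92+92+92+3+205 = 684 → 02 ac.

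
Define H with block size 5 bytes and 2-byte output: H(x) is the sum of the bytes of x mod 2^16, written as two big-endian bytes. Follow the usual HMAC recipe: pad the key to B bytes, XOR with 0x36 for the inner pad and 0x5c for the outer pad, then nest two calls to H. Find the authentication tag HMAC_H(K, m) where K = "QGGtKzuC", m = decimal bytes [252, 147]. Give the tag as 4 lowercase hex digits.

Key "QGGtKzuC" = 51 47 47 74 4b 7a 75 43 is 8 bytes > B = 5, so hash it first: H(key) = 02 d0, then zero-pad to 5 bytes: K' = 02 d0 00 00 00.
K' ⊕ ipad = 34 e6 36 36 36.  K' ⊕ opad = 5e 8c 5c 5c 5c.
Inner input = (K'⊕ipad) ∥ m = 34 e6 36 36 36 ∥ fc 93.
Inner hash: sum = 52+230+54+54+54+252+147 = 843 → 03 4b.
Outer input = (K'⊕opad) ∥ inner = 5e 8c 5c 5c 5c ∥ 03 4b.
Outer hash (tag): sum = 94+140+92+92+92+3+75 = 588 → 02 4c.

024c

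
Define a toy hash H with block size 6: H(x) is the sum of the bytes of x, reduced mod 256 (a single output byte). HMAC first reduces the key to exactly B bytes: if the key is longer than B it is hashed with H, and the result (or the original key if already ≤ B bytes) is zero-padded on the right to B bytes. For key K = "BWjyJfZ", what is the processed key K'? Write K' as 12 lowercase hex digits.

|K| = 7 > B = 6, so first hash the key.
H(K): sum = 66+87+106+121+74+102+90 = 646; mod 256 = 134 → 86.
Zero-pad H(K) = 86 to 6 bytes: K' = 86 00 00 00 00 00.

860000000000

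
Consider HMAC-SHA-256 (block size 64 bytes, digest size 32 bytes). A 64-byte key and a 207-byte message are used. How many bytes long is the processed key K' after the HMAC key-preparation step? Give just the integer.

Key is 64 ≤ 64 bytes, zero-padded: |K'| = 64.

64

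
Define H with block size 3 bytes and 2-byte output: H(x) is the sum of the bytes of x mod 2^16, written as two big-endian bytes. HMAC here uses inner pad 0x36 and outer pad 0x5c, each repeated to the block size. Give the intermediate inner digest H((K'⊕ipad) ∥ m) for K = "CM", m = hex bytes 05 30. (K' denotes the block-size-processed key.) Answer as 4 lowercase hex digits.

015b

Key "CM" = 43 4d is 2 bytes ≤ B = 3; zero-pad to 3 bytes: K' = 43 4d 00.
K' ⊕ ipad = 75 7b 36.
Inner input = 75 7b 36 ∥ 05 30.
Inner hash: sum = 117+123+54+5+48 = 347 → 01 5b.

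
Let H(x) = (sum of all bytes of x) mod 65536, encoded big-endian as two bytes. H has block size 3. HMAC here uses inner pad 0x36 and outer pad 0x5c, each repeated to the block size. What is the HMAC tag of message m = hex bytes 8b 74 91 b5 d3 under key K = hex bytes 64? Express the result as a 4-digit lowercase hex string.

01c9

Key hex bytes 64 is 1 byte ≤ B = 3; zero-pad to 3 bytes: K' = 64 00 00.
K' ⊕ ipad = 52 36 36.  K' ⊕ opad = 38 5c 5c.
Inner input = (K'⊕ipad) ∥ m = 52 36 36 ∥ 8b 74 91 b5 d3.
Inner hash: sum = 82+54+54+139+116+145+181+211 = 982 → 03 d6.
Outer input = (K'⊕opad) ∥ inner = 38 5c 5c ∥ 03 d6.
Outer hash (tag): sum = 56+92+92+3+214 = 457 → 01 c9.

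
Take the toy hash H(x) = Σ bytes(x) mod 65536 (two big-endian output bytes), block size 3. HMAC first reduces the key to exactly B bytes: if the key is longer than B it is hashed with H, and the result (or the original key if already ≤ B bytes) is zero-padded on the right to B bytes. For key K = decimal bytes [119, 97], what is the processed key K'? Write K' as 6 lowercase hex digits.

Key decimal bytes [119, 97] = 77 61 is 2 bytes ≤ B = 3; zero-pad to 3 bytes: K' = 77 61 00.

776100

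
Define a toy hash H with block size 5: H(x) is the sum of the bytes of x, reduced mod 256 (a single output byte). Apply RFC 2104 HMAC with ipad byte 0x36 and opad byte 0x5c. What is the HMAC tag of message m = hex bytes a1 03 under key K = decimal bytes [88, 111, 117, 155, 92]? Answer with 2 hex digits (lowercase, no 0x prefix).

ec

Key decimal bytes [88, 111, 117, 155, 92] = 58 6f 75 9b 5c is exactly B = 5 bytes: K' = 58 6f 75 9b 5c.
K' ⊕ ipad = 6e 59 43 ad 6a.  K' ⊕ opad = 04 33 29 c7 00.
Inner input = (K'⊕ipad) ∥ m = 6e 59 43 ad 6a ∥ a1 03.
Inner hash: sum = 110+89+67+173+106+161+3 = 709; mod 256 = 197 → c5.
Outer input = (K'⊕opad) ∥ inner = 04 33 29 c7 00 ∥ c5.
Outer hash (tag): sum = 4+51+41+199+0+197 = 492; mod 256 = 236 → ec.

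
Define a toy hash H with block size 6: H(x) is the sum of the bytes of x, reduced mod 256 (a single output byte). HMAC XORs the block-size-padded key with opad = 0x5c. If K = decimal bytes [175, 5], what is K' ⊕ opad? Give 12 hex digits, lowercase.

Key decimal bytes [175, 5] = af 05 is 2 bytes ≤ B = 6; zero-pad to 6 bytes: K' = af 05 00 00 00 00.
XOR each byte with 0x5c: af⊕5c=f3, 05⊕5c=59, 00⊕5c=5c, 00⊕5c=5c, 00⊕5c=5c, 00⊕5c=5c.

f3595c5c5c5c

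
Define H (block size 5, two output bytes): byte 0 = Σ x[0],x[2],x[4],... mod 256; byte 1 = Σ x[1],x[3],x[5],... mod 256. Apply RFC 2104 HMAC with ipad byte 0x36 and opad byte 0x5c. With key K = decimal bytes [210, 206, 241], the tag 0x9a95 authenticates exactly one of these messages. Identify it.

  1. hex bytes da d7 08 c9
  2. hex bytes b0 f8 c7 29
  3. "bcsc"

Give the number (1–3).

Key decimal bytes [210, 206, 241] = d2 ce f1 is 3 bytes ≤ B = 5; zero-pad to 5 bytes: K' = d2 ce f1 00 00.
K' ⊕ ipad = e4 f8 c7 36 36; K' ⊕ opad = 8e 92 ad 5c 5c.
m1: inner = H(e4 f8 c7 36 36 da d7 08 c9) = 81 10; tag = H(8e 92 ad 5c 5c 81 10) = a76f
m2: inner = H(e4 f8 c7 36 36 b0 f8 c7 29) = 02 a5; tag = H(8e 92 ad 5c 5c 02 a5) = 3cf0
m3: inner = H(e4 f8 c7 36 36 62 63 73 63) = a7 03; tag = H(8e 92 ad 5c 5c a7 03) = 9a95 ← matches

3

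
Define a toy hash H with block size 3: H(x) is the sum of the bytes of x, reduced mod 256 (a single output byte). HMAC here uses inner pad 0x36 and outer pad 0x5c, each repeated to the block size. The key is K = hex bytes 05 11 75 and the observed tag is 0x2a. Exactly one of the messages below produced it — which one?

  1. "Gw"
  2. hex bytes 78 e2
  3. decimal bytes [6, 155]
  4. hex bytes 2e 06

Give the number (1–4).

Key hex bytes 05 11 75 is exactly B = 3 bytes: K' = 05 11 75.
K' ⊕ ipad = 33 27 43; K' ⊕ opad = 59 4d 29.
m1: inner = H(33 27 43 47 77) = 5b; tag = H(59 4d 29 5b) = 2a ← matches
m2: inner = H(33 27 43 78 e2) = f7; tag = H(59 4d 29 f7) = c6
m3: inner = H(33 27 43 06 9b) = 3e; tag = H(59 4d 29 3e) = 0d
m4: inner = H(33 27 43 2e 06) = d1; tag = H(59 4d 29 d1) = a0

1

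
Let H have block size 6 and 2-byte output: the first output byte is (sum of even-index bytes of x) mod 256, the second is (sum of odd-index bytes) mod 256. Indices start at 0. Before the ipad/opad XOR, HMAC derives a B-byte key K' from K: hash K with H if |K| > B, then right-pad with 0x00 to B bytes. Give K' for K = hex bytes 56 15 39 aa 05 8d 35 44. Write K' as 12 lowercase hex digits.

|K| = 8 > B = 6, so first hash the key.
H(K): even-index sum = 201 mod 256 = 201; odd-index sum = 400 mod 256 = 144 → c9 90.
Zero-pad H(K) = c9 90 to 6 bytes: K' = c9 90 00 00 00 00.

c99000000000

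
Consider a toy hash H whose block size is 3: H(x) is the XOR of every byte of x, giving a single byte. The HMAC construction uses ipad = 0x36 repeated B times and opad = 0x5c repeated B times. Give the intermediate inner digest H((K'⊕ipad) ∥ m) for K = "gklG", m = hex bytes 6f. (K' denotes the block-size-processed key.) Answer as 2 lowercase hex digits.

Key "gklG" = 67 6b 6c 47 is 4 bytes > B = 3, so hash it first: H(key) = 27, then zero-pad to 3 bytes: K' = 27 00 00.
K' ⊕ ipad = 11 36 36.
Inner input = 11 36 36 ∥ 6f.
Inner hash: XOR 11⊕36⊕36⊕6f = 7e.

7e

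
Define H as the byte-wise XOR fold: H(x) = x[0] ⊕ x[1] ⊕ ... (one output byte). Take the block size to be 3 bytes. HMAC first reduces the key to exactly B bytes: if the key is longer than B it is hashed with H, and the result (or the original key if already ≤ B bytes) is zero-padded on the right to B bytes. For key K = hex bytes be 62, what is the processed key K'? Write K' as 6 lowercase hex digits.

be6200

Key hex bytes be 62 is 2 bytes ≤ B = 3; zero-pad to 3 bytes: K' = be 62 00.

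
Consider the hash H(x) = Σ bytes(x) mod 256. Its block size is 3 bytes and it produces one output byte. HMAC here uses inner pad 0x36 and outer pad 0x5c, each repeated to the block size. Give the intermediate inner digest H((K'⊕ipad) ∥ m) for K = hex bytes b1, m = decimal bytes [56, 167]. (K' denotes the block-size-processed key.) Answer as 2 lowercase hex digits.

Key hex bytes b1 is 1 byte ≤ B = 3; zero-pad to 3 bytes: K' = b1 00 00.
K' ⊕ ipad = 87 36 36.
Inner input = 87 36 36 ∥ 38 a7.
Inner hash: sum = 135+54+54+56+167 = 466; mod 256 = 210 → d2.

d2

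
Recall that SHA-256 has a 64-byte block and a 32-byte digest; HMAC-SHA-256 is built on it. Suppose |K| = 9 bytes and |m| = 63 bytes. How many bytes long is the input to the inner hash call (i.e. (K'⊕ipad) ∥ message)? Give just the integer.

Key is 9 ≤ 64 bytes, zero-padded: |K'| = 64.
Inner input = (K'⊕ipad) ∥ m → 64 + 63 = 127 bytes.

127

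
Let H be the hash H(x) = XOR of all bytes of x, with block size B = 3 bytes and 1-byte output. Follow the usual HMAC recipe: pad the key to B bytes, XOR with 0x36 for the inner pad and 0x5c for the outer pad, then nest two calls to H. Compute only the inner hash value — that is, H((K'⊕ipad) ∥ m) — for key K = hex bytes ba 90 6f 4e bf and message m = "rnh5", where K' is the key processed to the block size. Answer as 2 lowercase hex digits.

c3

Key hex bytes ba 90 6f 4e bf is 5 bytes > B = 3, so hash it first: H(key) = b4, then zero-pad to 3 bytes: K' = b4 00 00.
K' ⊕ ipad = 82 36 36.
Inner input = 82 36 36 ∥ 72 6e 68 35.
Inner hash: XOR 82⊕36⊕36⊕72⊕6e⊕68⊕35 = c3.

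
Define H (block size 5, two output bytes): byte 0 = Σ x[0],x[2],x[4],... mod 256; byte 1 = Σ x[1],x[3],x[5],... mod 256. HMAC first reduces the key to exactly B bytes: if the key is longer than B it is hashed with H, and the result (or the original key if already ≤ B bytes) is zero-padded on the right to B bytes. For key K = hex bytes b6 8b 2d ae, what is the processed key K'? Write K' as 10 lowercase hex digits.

b68b2dae00

Key hex bytes b6 8b 2d ae is 4 bytes ≤ B = 5; zero-pad to 5 bytes: K' = b6 8b 2d ae 00.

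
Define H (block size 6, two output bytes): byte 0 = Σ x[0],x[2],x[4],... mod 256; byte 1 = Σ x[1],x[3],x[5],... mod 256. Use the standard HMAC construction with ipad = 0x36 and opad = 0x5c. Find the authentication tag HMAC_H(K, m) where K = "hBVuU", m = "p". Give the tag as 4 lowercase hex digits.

Key "hBVuU" = 68 42 56 75 55 is 5 bytes ≤ B = 6; zero-pad to 6 bytes: K' = 68 42 56 75 55 00.
K' ⊕ ipad = 5e 74 60 43 63 36.  K' ⊕ opad = 34 1e 0a 29 09 5c.
Inner input = (K'⊕ipad) ∥ m = 5e 74 60 43 63 36 ∥ 70.
Inner hash: even-index sum = 401 mod 256 = 145; odd-index sum = 237 mod 256 = 237 → 91 ed.
Outer input = (K'⊕opad) ∥ inner = 34 1e 0a 29 09 5c ∥ 91 ed.
Outer hash (tag): even-index sum = 216 mod 256 = 216; odd-index sum = 400 mod 256 = 144 → d8 90.

d890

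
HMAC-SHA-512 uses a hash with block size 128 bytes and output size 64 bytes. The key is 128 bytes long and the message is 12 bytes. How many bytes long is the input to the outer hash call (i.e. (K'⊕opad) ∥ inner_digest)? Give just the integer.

192

Key is 128 ≤ 128 bytes, zero-padded: |K'| = 128.
Outer input = (K'⊕opad) ∥ H(inner) → 128 + 64 = 192 bytes.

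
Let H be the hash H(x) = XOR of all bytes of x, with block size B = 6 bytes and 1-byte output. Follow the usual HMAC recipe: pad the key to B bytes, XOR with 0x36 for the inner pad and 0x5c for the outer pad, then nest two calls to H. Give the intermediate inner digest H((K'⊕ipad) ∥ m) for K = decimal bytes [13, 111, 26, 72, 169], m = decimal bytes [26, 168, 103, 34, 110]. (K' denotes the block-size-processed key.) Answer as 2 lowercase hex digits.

00

Key decimal bytes [13, 111, 26, 72, 169] = 0d 6f 1a 48 a9 is 5 bytes ≤ B = 6; zero-pad to 6 bytes: K' = 0d 6f 1a 48 a9 00.
K' ⊕ ipad = 3b 59 2c 7e 9f 36.
Inner input = 3b 59 2c 7e 9f 36 ∥ 1a a8 67 22 6e.
Inner hash: XOR 3b⊕59⊕2c⊕7e⊕9f⊕36⊕1a⊕a8⊕67⊕22⊕6e = 00.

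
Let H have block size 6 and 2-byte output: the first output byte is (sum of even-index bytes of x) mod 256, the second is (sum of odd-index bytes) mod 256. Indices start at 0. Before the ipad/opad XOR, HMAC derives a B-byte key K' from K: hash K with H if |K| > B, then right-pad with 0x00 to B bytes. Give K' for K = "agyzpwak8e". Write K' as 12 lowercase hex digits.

e32800000000

|K| = 10 > B = 6, so first hash the key.
H(K): even-index sum = 483 mod 256 = 227; odd-index sum = 552 mod 256 = 40 → e3 28.
Zero-pad H(K) = e3 28 to 6 bytes: K' = e3 28 00 00 00 00.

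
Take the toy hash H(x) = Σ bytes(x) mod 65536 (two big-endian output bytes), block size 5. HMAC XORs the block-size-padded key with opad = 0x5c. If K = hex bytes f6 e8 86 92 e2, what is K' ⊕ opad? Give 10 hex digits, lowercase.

Key hex bytes f6 e8 86 92 e2 is exactly B = 5 bytes: K' = f6 e8 86 92 e2.
XOR each byte with 0x5c: f6⊕5c=aa, e8⊕5c=b4, 86⊕5c=da, 92⊕5c=ce, e2⊕5c=be.

aab4dacebe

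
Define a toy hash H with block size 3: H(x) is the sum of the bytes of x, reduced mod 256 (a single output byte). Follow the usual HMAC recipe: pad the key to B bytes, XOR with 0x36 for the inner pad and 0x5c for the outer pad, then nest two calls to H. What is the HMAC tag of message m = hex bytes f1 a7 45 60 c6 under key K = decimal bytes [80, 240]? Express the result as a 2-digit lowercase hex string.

79

Key decimal bytes [80, 240] = 50 f0 is 2 bytes ≤ B = 3; zero-pad to 3 bytes: K' = 50 f0 00.
K' ⊕ ipad = 66 c6 36.  K' ⊕ opad = 0c ac 5c.
Inner input = (K'⊕ipad) ∥ m = 66 c6 36 ∥ f1 a7 45 60 c6.
Inner hash: sum = 102+198+54+241+167+69+96+198 = 1125; mod 256 = 101 → 65.
Outer input = (K'⊕opad) ∥ inner = 0c ac 5c ∥ 65.
Outer hash (tag): sum = 12+172+92+101 = 377; mod 256 = 121 → 79.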